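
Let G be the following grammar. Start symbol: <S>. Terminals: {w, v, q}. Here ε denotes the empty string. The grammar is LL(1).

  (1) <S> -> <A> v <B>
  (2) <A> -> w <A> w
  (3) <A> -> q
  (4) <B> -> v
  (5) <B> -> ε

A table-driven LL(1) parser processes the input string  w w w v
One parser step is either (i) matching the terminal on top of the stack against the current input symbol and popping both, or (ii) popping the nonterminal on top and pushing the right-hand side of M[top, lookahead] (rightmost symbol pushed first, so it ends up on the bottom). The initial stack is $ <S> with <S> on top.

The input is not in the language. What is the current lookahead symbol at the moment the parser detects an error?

v

     Stack                Input      Action
  1  $ <S>                w w w v $  expand <S> -> <A> v <B>
  2  $ <B> v <A>          w w w v $  expand <A> -> w <A> w
  3  $ <B> v w <A> w      w w w v $  match w
  4  $ <B> v w <A>        w w v $    expand <A> -> w <A> w
  5  $ <B> v w w <A> w    w w v $    match w
  6  $ <B> v w w <A>      w v $      expand <A> -> w <A> w
  7  $ <B> v w w w <A> w  w v $      match w
  8  $ <B> v w w w <A>    v $        error: M[<A>, v] is empty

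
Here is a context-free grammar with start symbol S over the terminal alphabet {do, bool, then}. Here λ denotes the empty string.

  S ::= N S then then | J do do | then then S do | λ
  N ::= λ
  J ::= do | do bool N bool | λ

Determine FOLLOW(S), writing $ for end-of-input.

{$, do, then}

FIRST(N): from N::=λ we get {λ}. So FIRST(N) = {λ}.
FIRST(J): from J::=do we get {do}; from J::=do bool N bool we get {do}; from J::=λ we get {λ}. So FIRST(J) = {λ, do}.
FIRST(S): from S::=N S then then we get {do, then}; from S::=J do do we get {do}; from S::=then then S do we get {then}; from S::=λ we get {λ}. So FIRST(S) = {λ, do, then}.
FOLLOW(S) includes $ since S is the start symbol.
FOLLOW(S): in S::=N S then then, S is followed by then then with FIRST {then}; in S::=then then S do, S is followed by do with FIRST {do}. Thus FOLLOW(S) = {$, do, then}.
FOLLOW(N): in S::=N S then then, N is followed by S then then with FIRST {do, then}; in J::=do bool N bool, N is followed by bool with FIRST {bool}. Thus FOLLOW(N) = {bool, do, then}.
FOLLOW(J): in S::=J do do, J is followed by do do with FIRST {do}. Thus FOLLOW(J) = {do}.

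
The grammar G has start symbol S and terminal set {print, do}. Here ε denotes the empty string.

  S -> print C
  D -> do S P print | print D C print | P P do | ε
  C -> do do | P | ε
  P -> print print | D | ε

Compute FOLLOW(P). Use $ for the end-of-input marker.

FIRST(S): from S->print C we get {print}. So FIRST(S) = {print}.
FIRST(D): from D->do S P print we get {do}; from D->print D C print we get {print}; from D->P P do we get {do, print}; from D->ε we get {ε}. So FIRST(D) = {ε, do, print}.
FIRST(P): from P->print print we get {print}; from P->D we get {ε, do, print}; from P->ε we get {ε}. So FIRST(P) = {ε, do, print}.
FIRST(C): from C->do do we get {do}; from C->P we get {ε, do, print}; from C->ε we get {ε}. So FIRST(C) = {ε, do, print}.
FOLLOW(S) includes $ since S is the start symbol.
FOLLOW(S): in D->do S P print, S is followed by P print with FIRST {do, print}. Thus FOLLOW(S) = {$, do, print}.
FOLLOW(C): in S->print C, the suffix after C is empty, so FOLLOW(C) ⊇ FOLLOW(S) = {$, do, print}; in D->print D C print, C is followed by print with FIRST {print}. Thus FOLLOW(C) = {$, do, print}.
FOLLOW(P): in D->do S P print, P is followed by print with FIRST {print}; in D->P P do (occurrence 1), P is followed by P do with FIRST {do, print}; in D->P P do (occurrence 2), P is followed by do with FIRST {do}; in C->P, the suffix after P is empty, so FOLLOW(P) ⊇ FOLLOW(C) = {$, do, print}. Thus FOLLOW(P) = {$, do, print}.
FOLLOW(D): in D->print D C print, D is followed by C print with FIRST {do, print}; in P->D, the suffix after D is empty, so FOLLOW(D) ⊇ FOLLOW(P) = {$, do, print}. Thus FOLLOW(D) = {$, do, print}.

{$, do, print}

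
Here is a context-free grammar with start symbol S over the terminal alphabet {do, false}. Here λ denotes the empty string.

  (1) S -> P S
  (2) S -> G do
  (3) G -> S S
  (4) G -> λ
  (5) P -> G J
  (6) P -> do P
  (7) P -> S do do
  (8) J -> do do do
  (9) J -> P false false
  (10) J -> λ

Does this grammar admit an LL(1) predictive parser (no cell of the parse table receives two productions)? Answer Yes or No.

FIRST(S) = {do, false}
FIRST(G) = {λ, do, false}
FIRST(P) = {λ, do, false}
FIRST(J) = {λ, do, false}
FOLLOW(S) = {$, do, false}
FOLLOW(G) = {do, false}
FOLLOW(P) = {do, false}
FOLLOW(J) = {do, false}
Cell M[G, do] receives both G -> S S and G -> λ — the grammar is not LL(1).

No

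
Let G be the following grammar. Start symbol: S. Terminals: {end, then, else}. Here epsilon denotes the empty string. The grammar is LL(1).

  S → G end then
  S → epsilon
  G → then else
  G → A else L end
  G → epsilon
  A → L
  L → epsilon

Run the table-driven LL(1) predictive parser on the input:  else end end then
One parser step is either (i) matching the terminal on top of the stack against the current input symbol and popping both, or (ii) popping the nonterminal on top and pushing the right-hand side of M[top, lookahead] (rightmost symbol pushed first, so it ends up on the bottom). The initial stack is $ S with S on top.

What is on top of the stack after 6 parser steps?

step 1: stack=$ S  input=else end end then $  — expand S → G end then
step 2: stack=$ then end G  input=else end end then $  — expand G → A else L end
step 3: stack=$ then end end L else A  input=else end end then $  — expand A → L
step 4: stack=$ then end end L else L  input=else end end then $  — expand L → epsilon
step 5: stack=$ then end end L else  input=else end end then $  — match else
step 6: stack=$ then end end L  input=end end then $  — expand L → epsilon
Stack after step 6: $ then end end (top = end).

end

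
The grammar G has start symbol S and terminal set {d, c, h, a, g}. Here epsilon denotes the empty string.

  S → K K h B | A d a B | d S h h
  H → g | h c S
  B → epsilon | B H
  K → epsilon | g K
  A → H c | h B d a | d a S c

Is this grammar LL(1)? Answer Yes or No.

No

FIRST(S) = {d, g, h}
FIRST(H) = {g, h}
FIRST(B) = {epsilon, g, h}
FIRST(K) = {epsilon, g}
FIRST(A) = {d, g, h}
FOLLOW(S) = {$, c, d, g, h}
FOLLOW(H) = {$, c, d, g, h}
FOLLOW(B) = {$, c, d, g, h}
FOLLOW(K) = {g, h}
FOLLOW(A) = {d}
Cell M[A, h] receives both A → H c and A → h B d a — the grammar is not LL(1).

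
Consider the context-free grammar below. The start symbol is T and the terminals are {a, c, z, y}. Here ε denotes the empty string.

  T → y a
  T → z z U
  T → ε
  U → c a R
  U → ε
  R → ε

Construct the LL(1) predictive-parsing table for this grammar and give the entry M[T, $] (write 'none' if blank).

FIRST(T) = {ε, y, z}
FIRST(U) = {ε, c}
FIRST(R) = {ε}
FOLLOW(T) includes $ since T is the start symbol.
FOLLOW(T): T appears on no right-hand side. Thus FOLLOW(T) = {$}.
For T → y a: FIRST(y a) = {y}, so it goes in M[T, t] for t ∈ {y}.
For T → z z U: FIRST(z z U) = {z}, so it goes in M[T, t] for t ∈ {z}.
For T → ε: FIRST(ε) = {ε}, so it goes in M[T, t] for t ∈ {}; since ε ∈ FIRST, also for every t ∈ FOLLOW(T) = {$}.

T → ε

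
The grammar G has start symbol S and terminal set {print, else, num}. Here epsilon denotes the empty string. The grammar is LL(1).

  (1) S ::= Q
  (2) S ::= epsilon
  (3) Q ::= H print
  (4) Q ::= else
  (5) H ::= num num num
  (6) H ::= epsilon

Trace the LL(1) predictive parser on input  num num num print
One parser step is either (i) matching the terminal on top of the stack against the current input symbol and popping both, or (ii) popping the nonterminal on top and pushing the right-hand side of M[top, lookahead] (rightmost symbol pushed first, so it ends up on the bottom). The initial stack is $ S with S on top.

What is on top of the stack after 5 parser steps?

num

     Stack                Input                Action
  1  $ S                  num num num print $  expand S ::= Q
  2  $ Q                  num num num print $  expand Q ::= H print
  3  $ print H            num num num print $  expand H ::= num num num
  4  $ print num num num  num num num print $  match num
  5  $ print num num      num num print $      match num
Stack after step 5: $ print num (top = num).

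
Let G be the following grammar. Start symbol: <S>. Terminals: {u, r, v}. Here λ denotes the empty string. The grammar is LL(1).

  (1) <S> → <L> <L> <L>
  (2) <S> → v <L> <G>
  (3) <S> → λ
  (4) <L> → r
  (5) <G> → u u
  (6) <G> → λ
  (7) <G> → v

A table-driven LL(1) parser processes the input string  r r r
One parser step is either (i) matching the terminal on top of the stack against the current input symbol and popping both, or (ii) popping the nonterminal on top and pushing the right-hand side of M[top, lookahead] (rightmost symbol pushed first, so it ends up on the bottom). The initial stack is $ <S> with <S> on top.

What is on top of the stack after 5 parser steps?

     Stack          Input    Action
  1  $ <S>          r r r $  expand <S> → <L> <L> <L>
  2  $ <L> <L> <L>  r r r $  expand <L> → r
  3  $ <L> <L> r    r r r $  match r
  4  $ <L> <L>      r r $    expand <L> → r
  5  $ <L> r        r r $    match r
Stack after step 5: $ <L> (top = <L>).

<L>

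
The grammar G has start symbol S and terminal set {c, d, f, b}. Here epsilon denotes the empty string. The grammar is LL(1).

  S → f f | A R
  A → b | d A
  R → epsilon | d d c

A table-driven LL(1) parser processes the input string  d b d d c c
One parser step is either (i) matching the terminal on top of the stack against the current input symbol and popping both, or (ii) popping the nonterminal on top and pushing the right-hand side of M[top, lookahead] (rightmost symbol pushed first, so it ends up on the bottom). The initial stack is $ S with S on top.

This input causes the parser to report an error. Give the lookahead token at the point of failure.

c

step 1: stack=$ S  input=d b d d c c $  — expand S → A R
step 2: stack=$ R A  input=d b d d c c $  — expand A → d A
step 3: stack=$ R A d  input=d b d d c c $  — match d
step 4: stack=$ R A  input=b d d c c $  — expand A → b
step 5: stack=$ R b  input=b d d c c $  — match b
step 6: stack=$ R  input=d d c c $  — expand R → d d c
step 7: stack=$ c d d  input=d d c c $  — match d
step 8: stack=$ c d  input=d c c $  — match d
step 9: stack=$ c  input=c c $  — match c
step 10: stack=$  input=c $  — error: stack empty but input remains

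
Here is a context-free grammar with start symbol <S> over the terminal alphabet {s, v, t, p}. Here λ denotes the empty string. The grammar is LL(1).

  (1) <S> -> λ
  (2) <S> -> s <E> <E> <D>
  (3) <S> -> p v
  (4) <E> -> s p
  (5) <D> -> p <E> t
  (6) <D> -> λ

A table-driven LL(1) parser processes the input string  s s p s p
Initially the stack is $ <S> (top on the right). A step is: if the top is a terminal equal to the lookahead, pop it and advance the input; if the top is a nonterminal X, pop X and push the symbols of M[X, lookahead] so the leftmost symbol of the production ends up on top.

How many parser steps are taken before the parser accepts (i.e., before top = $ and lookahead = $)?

step 1: stack=$ <S>  input=s s p s p $  — expand <S> -> s <E> <E> <D>
step 2: stack=$ <D> <E> <E> s  input=s s p s p $  — match s
step 3: stack=$ <D> <E> <E>  input=s p s p $  — expand <E> -> s p
step 4: stack=$ <D> <E> p s  input=s p s p $  — match s
step 5: stack=$ <D> <E> p  input=p s p $  — match p
step 6: stack=$ <D> <E>  input=s p $  — expand <E> -> s p
step 7: stack=$ <D> p s  input=s p $  — match s
step 8: stack=$ <D> p  input=p $  — match p
step 9: stack=$ <D>  input=$  — expand <D> -> λ
Accept reached after 9 steps.

9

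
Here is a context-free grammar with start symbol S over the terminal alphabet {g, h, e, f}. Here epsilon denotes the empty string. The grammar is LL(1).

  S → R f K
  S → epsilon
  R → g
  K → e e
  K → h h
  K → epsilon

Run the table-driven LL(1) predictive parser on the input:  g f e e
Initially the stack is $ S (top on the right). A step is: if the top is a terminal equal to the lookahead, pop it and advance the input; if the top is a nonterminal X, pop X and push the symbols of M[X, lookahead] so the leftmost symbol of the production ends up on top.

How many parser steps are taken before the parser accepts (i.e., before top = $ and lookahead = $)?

     Stack    Input      Action
  1  $ S      g f e e $  expand S → R f K
  2  $ K f R  g f e e $  expand R → g
  3  $ K f g  g f e e $  match g
  4  $ K f    f e e $    match f
  5  $ K      e e $      expand K → e e
  6  $ e e    e e $      match e
  7  $ e      e $        match e
Accept reached after 7 steps.

7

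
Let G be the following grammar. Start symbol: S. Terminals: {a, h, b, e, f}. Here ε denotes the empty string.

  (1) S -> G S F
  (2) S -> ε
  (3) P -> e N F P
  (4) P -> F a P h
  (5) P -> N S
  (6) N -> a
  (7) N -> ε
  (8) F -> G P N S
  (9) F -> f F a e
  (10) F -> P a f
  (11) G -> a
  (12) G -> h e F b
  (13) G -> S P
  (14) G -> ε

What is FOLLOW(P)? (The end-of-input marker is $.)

FIRST(N): from N->a we get {a}; from N->ε we get {ε}. So FIRST(N) = {ε, a}.
FIRST(S): from S->G S F we get {ε, a, e, f, h}; from S->ε we get {ε}. So FIRST(S) = {ε, a, e, f, h}.
FIRST(P): from P->e N F P we get {e}; from P->F a P h we get {a, e, f, h}; from P->N S we get {ε, a, e, f, h}. So FIRST(P) = {ε, a, e, f, h}.
FIRST(G): from G->a we get {a}; from G->h e F b we get {h}; from G->S P we get {ε, a, e, f, h}; from G->ε we get {ε}. So FIRST(G) = {ε, a, e, f, h}.
FIRST(F): from F->G P N S we get {ε, a, e, f, h}; from F->f F a e we get {f}; from F->P a f we get {a, e, f, h}. So FIRST(F) = {ε, a, e, f, h}.
FOLLOW(S) includes $ since S is the start symbol.
FOLLOW(S): in S->G S F, S is followed by F with FIRST {ε, a, e, f, h}; in S->G S F, the suffix after S is nullable (adds nothing new); in P->N S, the suffix after S is empty, so FOLLOW(S) ⊇ FOLLOW(P) = {$, a, b, e, f, h}; in F->G P N S, the suffix after S is empty, so FOLLOW(S) ⊇ FOLLOW(F) = {$, a, b, e, f, h}; in G->S P, S is followed by P with FIRST {ε, a, e, f, h}; in G->S P, the suffix after S is nullable, so FOLLOW(S) ⊇ FOLLOW(G) = {$, a, b, e, f, h}. Thus FOLLOW(S) = {$, a, b, e, f, h}.
FOLLOW(P): in P->e N F P, the suffix after P is empty (adds nothing new); in P->F a P h, P is followed by h with FIRST {h}; in F->G P N S, P is followed by N S with FIRST {ε, a, e, f, h}; in F->G P N S, the suffix after P is nullable, so FOLLOW(P) ⊇ FOLLOW(F) = {$, a, b, e, f, h}; in F->P a f, P is followed by a f with FIRST {a}; in G->S P, the suffix after P is empty, so FOLLOW(P) ⊇ FOLLOW(G) = {$, a, b, e, f, h}. Thus FOLLOW(P) = {$, a, b, e, f, h}.
FOLLOW(F): in S->G S F, the suffix after F is empty, so FOLLOW(F) ⊇ FOLLOW(S) = {$, a, b, e, f, h}; in P->e N F P, F is followed by P with FIRST {ε, a, e, f, h}; in P->e N F P, the suffix after F is nullable, so FOLLOW(F) ⊇ FOLLOW(P) = {$, a, b, e, f, h}; in P->F a P h, F is followed by a P h with FIRST {a}; in F->f F a e, F is followed by a e with FIRST {a}; in G->h e F b, F is followed by b with FIRST {b}. Thus FOLLOW(F) = {$, a, b, e, f, h}.
FOLLOW(N): in P->e N F P, N is followed by F P with FIRST {ε, a, e, f, h}; in P->e N F P, the suffix after N is nullable, so FOLLOW(N) ⊇ FOLLOW(P) = {$, a, b, e, f, h}; in P->N S, N is followed by S with FIRST {ε, a, e, f, h}; in P->N S, the suffix after N is nullable, so FOLLOW(N) ⊇ FOLLOW(P) = {$, a, b, e, f, h}; in F->G P N S, N is followed by S with FIRST {ε, a, e, f, h}; in F->G P N S, the suffix after N is nullable, so FOLLOW(N) ⊇ FOLLOW(F) = {$, a, b, e, f, h}. Thus FOLLOW(N) = {$, a, b, e, f, h}.
FOLLOW(G): in S->G S F, G is followed by S F with FIRST {ε, a, e, f, h}; in S->G S F, the suffix after G is nullable, so FOLLOW(G) ⊇ FOLLOW(S) = {$, a, b, e, f, h}; in F->G P N S, G is followed by P N S with FIRST {ε, a, e, f, h}; in F->G P N S, the suffix after G is nullable, so FOLLOW(G) ⊇ FOLLOW(F) = {$, a, b, e, f, h}. Thus FOLLOW(G) = {$, a, b, e, f, h}.

{$, a, b, e, f, h}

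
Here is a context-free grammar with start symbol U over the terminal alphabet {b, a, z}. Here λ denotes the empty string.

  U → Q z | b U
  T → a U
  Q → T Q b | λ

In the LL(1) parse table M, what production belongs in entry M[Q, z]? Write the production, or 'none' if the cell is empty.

FIRST(T) = {a}
FIRST(Q) = {λ, a}  (via T Q b)
FIRST(U) = {a, b, z}  (via Q z)
FOLLOW(U) includes $ since U is the start symbol.
FOLLOW(Q): in U→Q z, Q is followed by z with FIRST {z}; in Q→T Q b, Q is followed by b with FIRST {b}. Thus FOLLOW(Q) = {b, z}.
For Q → T Q b: FIRST(T Q b) = {a}, so it goes in M[Q, t] for t ∈ {a}.
For Q → λ: FIRST(λ) = {λ}, so it goes in M[Q, t] for t ∈ {}; since λ ∈ FIRST, also for every t ∈ FOLLOW(Q) = {b, z}.

Q → λ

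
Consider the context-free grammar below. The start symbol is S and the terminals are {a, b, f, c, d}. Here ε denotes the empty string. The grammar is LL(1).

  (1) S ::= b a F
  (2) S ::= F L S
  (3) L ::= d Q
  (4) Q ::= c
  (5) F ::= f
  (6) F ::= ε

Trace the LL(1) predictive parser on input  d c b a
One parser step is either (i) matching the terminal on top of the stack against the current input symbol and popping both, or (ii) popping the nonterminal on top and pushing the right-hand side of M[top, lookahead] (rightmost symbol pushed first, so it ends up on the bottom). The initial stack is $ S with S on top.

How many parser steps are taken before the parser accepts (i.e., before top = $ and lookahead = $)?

      Stack    Input      Action
   1  $ S      d c b a $  expand S ::= F L S
   2  $ S L F  d c b a $  expand F ::= ε
   3  $ S L    d c b a $  expand L ::= d Q
   4  $ S Q d  d c b a $  match d
   5  $ S Q    c b a $    expand Q ::= c
   6  $ S c    c b a $    match c
   7  $ S      b a $      expand S ::= b a F
   8  $ F a b  b a $      match b
   9  $ F a    a $        match a
  10  $ F      $          expand F ::= ε
Accept reached after 10 steps.

10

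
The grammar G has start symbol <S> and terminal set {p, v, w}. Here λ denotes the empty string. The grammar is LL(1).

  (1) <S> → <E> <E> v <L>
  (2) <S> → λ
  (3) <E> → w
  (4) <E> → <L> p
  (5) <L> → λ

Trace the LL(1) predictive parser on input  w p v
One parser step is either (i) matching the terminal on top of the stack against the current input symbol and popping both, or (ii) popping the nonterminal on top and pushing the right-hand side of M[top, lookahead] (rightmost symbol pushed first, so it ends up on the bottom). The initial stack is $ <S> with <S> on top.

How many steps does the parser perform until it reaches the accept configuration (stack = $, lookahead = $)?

8

step 1: stack=$ <S>  input=w p v $  — expand <S> → <E> <E> v <L>
step 2: stack=$ <L> v <E> <E>  input=w p v $  — expand <E> → w
step 3: stack=$ <L> v <E> w  input=w p v $  — match w
step 4: stack=$ <L> v <E>  input=p v $  — expand <E> → <L> p
step 5: stack=$ <L> v p <L>  input=p v $  — expand <L> → λ
step 6: stack=$ <L> v p  input=p v $  — match p
step 7: stack=$ <L> v  input=v $  — match v
step 8: stack=$ <L>  input=$  — expand <L> → λ
Accept reached after 8 steps.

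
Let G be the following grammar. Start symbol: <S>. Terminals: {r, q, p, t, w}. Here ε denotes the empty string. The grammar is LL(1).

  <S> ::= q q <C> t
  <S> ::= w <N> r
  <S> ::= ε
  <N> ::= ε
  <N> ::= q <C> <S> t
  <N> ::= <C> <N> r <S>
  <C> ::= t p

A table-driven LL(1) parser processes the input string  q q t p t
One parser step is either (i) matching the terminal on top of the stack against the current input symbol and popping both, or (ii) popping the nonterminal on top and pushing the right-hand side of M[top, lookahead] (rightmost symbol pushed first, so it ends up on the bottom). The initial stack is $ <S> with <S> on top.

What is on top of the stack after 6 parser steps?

step 1: stack=$ <S>  input=q q t p t $  — expand <S> ::= q q <C> t
step 2: stack=$ t <C> q q  input=q q t p t $  — match q
step 3: stack=$ t <C> q  input=q t p t $  — match q
step 4: stack=$ t <C>  input=t p t $  — expand <C> ::= t p
step 5: stack=$ t p t  input=t p t $  — match t
step 6: stack=$ t p  input=p t $  — match p
Stack after step 6: $ t (top = t).

t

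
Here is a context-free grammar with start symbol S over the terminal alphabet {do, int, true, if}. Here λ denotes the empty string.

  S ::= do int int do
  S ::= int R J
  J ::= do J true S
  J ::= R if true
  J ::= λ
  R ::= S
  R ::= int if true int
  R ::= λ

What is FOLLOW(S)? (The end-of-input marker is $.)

{$, do, if, int, true}

FIRST(S): from S::=do int int do we get {do}; from S::=int R J we get {int}. So FIRST(S) = {do, int}.
FIRST(R): from R::=S we get {do, int}; from R::=int if true int we get {int}; from R::=λ we get {λ}. So FIRST(R) = {λ, do, int}.
FIRST(J): from J::=do J true S we get {do}; from J::=R if true we get {do, if, int}; from J::=λ we get {λ}. So FIRST(J) = {λ, do, if, int}.
FOLLOW(S) includes $ since S is the start symbol.
FOLLOW(S): in J::=do J true S, the suffix after S is empty, so FOLLOW(S) ⊇ FOLLOW(J) = {$, do, if, int, true}; in R::=S, the suffix after S is empty, so FOLLOW(S) ⊇ FOLLOW(R) = {$, do, if, int, true}. Thus FOLLOW(S) = {$, do, if, int, true}.
FOLLOW(J): in S::=int R J, the suffix after J is empty, so FOLLOW(J) ⊇ FOLLOW(S) = {$, do, if, int, true}; in J::=do J true S, J is followed by true S with FIRST {true}. Thus FOLLOW(J) = {$, do, if, int, true}.
FOLLOW(R): in S::=int R J, R is followed by J with FIRST {λ, do, if, int}; in S::=int R J, the suffix after R is nullable, so FOLLOW(R) ⊇ FOLLOW(S) = {$, do, if, int, true}; in J::=R if true, R is followed by if true with FIRST {if}. Thus FOLLOW(R) = {$, do, if, int, true}.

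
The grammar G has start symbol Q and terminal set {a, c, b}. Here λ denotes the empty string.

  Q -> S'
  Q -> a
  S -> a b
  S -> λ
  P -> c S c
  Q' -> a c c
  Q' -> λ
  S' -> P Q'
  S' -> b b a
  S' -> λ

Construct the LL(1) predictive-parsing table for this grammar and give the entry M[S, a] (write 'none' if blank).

S -> a b

FIRST(S): from S->a b we get {a}; from S->λ we get {λ}. So FIRST(S) = {λ, a}.
FIRST(P): from P->c S c we get {c}. So FIRST(P) = {c}.
FIRST(Q'): from Q'->a c c we get {a}; from Q'->λ we get {λ}. So FIRST(Q') = {λ, a}.
FIRST(S'): from S'->P Q' we get {c}; from S'->b b a we get {b}; from S'->λ we get {λ}. So FIRST(S') = {λ, b, c}.
FIRST(Q): from Q->S' we get {λ, b, c}; from Q->a we get {a}. So FIRST(Q) = {λ, a, b, c}.
FOLLOW(Q) includes $ since Q is the start symbol.
FOLLOW(S): in P->c S c, S is followed by c with FIRST {c}. Thus FOLLOW(S) = {c}.
For S -> a b: FIRST(a b) = {a}, so it goes in M[S, t] for t ∈ {a}.
For S -> λ: FIRST(λ) = {λ}, so it goes in M[S, t] for t ∈ {}; since λ ∈ FIRST, also for every t ∈ FOLLOW(S) = {c}.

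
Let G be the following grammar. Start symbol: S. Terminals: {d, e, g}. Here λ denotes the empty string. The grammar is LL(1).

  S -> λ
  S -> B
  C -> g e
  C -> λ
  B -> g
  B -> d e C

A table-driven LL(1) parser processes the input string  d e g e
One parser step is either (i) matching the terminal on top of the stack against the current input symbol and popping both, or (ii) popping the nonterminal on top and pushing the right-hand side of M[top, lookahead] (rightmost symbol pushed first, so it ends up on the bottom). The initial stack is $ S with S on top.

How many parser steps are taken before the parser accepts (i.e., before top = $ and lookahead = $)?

step 1: stack=$ S  input=d e g e $  — expand S -> B
step 2: stack=$ B  input=d e g e $  — expand B -> d e C
step 3: stack=$ C e d  input=d e g e $  — match d
step 4: stack=$ C e  input=e g e $  — match e
step 5: stack=$ C  input=g e $  — expand C -> g e
step 6: stack=$ e g  input=g e $  — match g
step 7: stack=$ e  input=e $  — match e
Accept reached after 7 steps.

7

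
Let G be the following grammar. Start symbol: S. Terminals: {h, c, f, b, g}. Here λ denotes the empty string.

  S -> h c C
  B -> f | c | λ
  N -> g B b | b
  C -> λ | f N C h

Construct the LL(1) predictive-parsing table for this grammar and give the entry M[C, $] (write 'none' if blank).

C -> λ

FIRST(S): from S->h c C we get {h}. So FIRST(S) = {h}.
FIRST(B): from B->f we get {f}; from B->c we get {c}; from B->λ we get {λ}. So FIRST(B) = {λ, c, f}.
FIRST(N): from N->g B b we get {g}; from N->b we get {b}. So FIRST(N) = {b, g}.
FIRST(C): from C->λ we get {λ}; from C->f N C h we get {f}. So FIRST(C) = {λ, f}.
FOLLOW(S) includes $ since S is the start symbol.
FOLLOW(S): S appears on no right-hand side. Thus FOLLOW(S) = {$}.
FOLLOW(C): in S->h c C, the suffix after C is empty, so FOLLOW(C) ⊇ FOLLOW(S) = {$}; in C->f N C h, C is followed by h with FIRST {h}. Thus FOLLOW(C) = {$, h}.
For C -> λ: FIRST(λ) = {λ}, so it goes in M[C, t] for t ∈ {}; since λ ∈ FIRST, also for every t ∈ FOLLOW(C) = {$, h}.
For C -> f N C h: FIRST(f N C h) = {f}, so it goes in M[C, t] for t ∈ {f}.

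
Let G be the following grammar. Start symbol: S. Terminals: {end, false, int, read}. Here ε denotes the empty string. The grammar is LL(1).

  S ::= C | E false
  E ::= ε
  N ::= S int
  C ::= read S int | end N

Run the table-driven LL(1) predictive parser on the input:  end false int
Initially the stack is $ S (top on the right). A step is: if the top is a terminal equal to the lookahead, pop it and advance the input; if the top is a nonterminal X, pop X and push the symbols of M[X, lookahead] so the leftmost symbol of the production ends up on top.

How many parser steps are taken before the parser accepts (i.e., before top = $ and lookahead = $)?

     Stack          Input            Action
  1  $ S            end false int $  expand S ::= C
  2  $ C            end false int $  expand C ::= end N
  3  $ N end        end false int $  match end
  4  $ N            false int $      expand N ::= S int
  5  $ int S        false int $      expand S ::= E false
  6  $ int false E  false int $      expand E ::= ε
  7  $ int false    false int $      match false
  8  $ int          int $            match int
Accept reached after 8 steps.

8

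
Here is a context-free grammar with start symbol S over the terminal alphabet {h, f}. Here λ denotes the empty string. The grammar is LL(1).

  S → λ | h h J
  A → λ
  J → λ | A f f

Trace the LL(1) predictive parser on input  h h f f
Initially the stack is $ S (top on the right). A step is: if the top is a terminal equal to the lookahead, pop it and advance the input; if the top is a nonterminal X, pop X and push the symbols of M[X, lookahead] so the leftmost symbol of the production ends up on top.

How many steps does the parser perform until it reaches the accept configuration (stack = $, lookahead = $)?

7

     Stack    Input      Action
  1  $ S      h h f f $  expand S → h h J
  2  $ J h h  h h f f $  match h
  3  $ J h    h f f $    match h
  4  $ J      f f $      expand J → A f f
  5  $ f f A  f f $      expand A → λ
  6  $ f f    f f $      match f
  7  $ f      f $        match f
Accept reached after 7 steps.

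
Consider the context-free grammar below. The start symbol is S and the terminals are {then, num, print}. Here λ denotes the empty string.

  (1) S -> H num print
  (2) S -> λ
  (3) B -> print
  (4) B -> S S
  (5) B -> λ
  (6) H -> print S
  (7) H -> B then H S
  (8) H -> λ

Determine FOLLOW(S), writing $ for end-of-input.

FIRST(S) = {λ, num, print, then}  (via H num print)
FIRST(B) = {λ, num, print, then}  (via S S)
FIRST(H) = {λ, num, print, then}  (via B then H S)
FOLLOW(S) includes $ since S is the start symbol.
FOLLOW(B): in H->B then H S, B is followed by then H S with FIRST {then}. Thus FOLLOW(B) = {then}.
FOLLOW(H): in S->H num print, H is followed by num print with FIRST {num}; in H->B then H S, H is followed by S with FIRST {λ, num, print, then}; in H->B then H S, the suffix after H is nullable (adds nothing new). Thus FOLLOW(H) = {num, print, then}.
FOLLOW(S): in B->S S (occurrence 1), S is followed by S with FIRST {λ, num, print, then}; in B->S S (occurrence 1), the suffix after S is nullable, so FOLLOW(S) ⊇ FOLLOW(B) = {then}; in B->S S (occurrence 2), the suffix after S is empty, so FOLLOW(S) ⊇ FOLLOW(B) = {then}; in H->print S, the suffix after S is empty, so FOLLOW(S) ⊇ FOLLOW(H) = {num, print, then}; in H->B then H S, the suffix after S is empty, so FOLLOW(S) ⊇ FOLLOW(H) = {num, print, then}. Thus FOLLOW(S) = {$, num, print, then}.

{$, num, print, then}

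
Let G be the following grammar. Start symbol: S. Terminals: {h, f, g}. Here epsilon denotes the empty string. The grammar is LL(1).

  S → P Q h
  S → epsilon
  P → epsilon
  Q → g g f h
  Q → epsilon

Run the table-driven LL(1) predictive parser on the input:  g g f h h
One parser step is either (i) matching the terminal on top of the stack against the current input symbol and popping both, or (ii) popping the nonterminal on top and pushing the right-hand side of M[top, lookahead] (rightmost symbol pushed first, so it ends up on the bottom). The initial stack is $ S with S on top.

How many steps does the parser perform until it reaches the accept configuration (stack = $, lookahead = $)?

8

step 1: stack=$ S  input=g g f h h $  — expand S → P Q h
step 2: stack=$ h Q P  input=g g f h h $  — expand P → epsilon
step 3: stack=$ h Q  input=g g f h h $  — expand Q → g g f h
step 4: stack=$ h h f g g  input=g g f h h $  — match g
step 5: stack=$ h h f g  input=g f h h $  — match g
step 6: stack=$ h h f  input=f h h $  — match f
step 7: stack=$ h h  input=h h $  — match h
step 8: stack=$ h  input=h $  — match h
Accept reached after 8 steps.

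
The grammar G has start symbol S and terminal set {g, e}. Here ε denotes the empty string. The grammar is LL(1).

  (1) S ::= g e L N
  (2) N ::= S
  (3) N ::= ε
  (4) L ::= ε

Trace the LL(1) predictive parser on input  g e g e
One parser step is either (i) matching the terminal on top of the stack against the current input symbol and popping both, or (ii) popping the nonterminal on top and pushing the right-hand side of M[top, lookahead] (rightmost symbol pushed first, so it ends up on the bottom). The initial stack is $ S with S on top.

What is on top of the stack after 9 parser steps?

step 1: stack=$ S  input=g e g e $  — expand S ::= g e L N
step 2: stack=$ N L e g  input=g e g e $  — match g
step 3: stack=$ N L e  input=e g e $  — match e
step 4: stack=$ N L  input=g e $  — expand L ::= ε
step 5: stack=$ N  input=g e $  — expand N ::= S
step 6: stack=$ S  input=g e $  — expand S ::= g e L N
step 7: stack=$ N L e g  input=g e $  — match g
step 8: stack=$ N L e  input=e $  — match e
step 9: stack=$ N L  input=$  — expand L ::= ε
Stack after step 9: $ N (top = N).

N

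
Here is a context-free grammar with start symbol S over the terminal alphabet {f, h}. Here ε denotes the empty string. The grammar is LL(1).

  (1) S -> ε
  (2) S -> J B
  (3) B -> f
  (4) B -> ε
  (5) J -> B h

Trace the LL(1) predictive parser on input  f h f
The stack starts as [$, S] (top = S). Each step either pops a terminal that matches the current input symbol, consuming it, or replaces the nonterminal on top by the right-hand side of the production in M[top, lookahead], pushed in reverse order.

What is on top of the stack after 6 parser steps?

f

     Stack    Input    Action
  1  $ S      f h f $  expand S -> J B
  2  $ B J    f h f $  expand J -> B h
  3  $ B h B  f h f $  expand B -> f
  4  $ B h f  f h f $  match f
  5  $ B h    h f $    match h
  6  $ B      f $      expand B -> f
Stack after step 6: $ f (top = f).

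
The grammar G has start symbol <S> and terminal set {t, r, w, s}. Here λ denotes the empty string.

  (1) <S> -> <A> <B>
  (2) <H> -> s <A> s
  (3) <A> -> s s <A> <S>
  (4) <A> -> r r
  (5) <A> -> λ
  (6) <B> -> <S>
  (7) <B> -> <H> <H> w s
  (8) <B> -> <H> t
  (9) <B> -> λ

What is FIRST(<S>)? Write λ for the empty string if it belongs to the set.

{λ, r, s}

FIRST(<H>) = {s}
FIRST(<A>) = {λ, r, s}
FIRST(<S>) = {λ, r, s}  (via <A> <B>)
FIRST(<B>) = {λ, r, s}  (via <S>, <H> <H> w s, <H> t)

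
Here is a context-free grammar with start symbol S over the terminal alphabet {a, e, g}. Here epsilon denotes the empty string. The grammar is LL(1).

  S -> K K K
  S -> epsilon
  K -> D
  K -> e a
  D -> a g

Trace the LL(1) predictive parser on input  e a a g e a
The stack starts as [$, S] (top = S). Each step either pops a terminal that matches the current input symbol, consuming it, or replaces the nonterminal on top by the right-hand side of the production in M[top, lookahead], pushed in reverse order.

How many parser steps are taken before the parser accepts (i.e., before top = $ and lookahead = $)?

      Stack      Input          Action
   1  $ S        e a a g e a $  expand S -> K K K
   2  $ K K K    e a a g e a $  expand K -> e a
   3  $ K K a e  e a a g e a $  match e
   4  $ K K a    a a g e a $    match a
   5  $ K K      a g e a $      expand K -> D
   6  $ K D      a g e a $      expand D -> a g
   7  $ K g a    a g e a $      match a
   8  $ K g      g e a $        match g
   9  $ K        e a $          expand K -> e a
  10  $ a e      e a $          match e
  11  $ a        a $            match a
Accept reached after 11 steps.

11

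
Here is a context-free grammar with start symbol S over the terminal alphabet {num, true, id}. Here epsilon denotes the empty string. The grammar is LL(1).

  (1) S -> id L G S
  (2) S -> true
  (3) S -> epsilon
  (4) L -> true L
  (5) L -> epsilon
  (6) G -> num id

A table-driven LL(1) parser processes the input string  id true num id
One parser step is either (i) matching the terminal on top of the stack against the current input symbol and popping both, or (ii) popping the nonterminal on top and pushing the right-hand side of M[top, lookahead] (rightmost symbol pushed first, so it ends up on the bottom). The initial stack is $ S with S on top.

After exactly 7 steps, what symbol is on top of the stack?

step 1: stack=$ S  input=id true num id $  — expand S -> id L G S
step 2: stack=$ S G L id  input=id true num id $  — match id
step 3: stack=$ S G L  input=true num id $  — expand L -> true L
step 4: stack=$ S G L true  input=true num id $  — match true
step 5: stack=$ S G L  input=num id $  — expand L -> epsilon
step 6: stack=$ S G  input=num id $  — expand G -> num id
step 7: stack=$ S id num  input=num id $  — match num
Stack after step 7: $ S id (top = id).

id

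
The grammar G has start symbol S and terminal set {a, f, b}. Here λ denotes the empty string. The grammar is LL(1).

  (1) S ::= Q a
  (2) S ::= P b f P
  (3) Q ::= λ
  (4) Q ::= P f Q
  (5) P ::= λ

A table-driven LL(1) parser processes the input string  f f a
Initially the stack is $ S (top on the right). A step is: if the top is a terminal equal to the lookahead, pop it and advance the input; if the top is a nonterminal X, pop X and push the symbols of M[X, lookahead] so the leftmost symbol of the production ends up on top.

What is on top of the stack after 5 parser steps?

P

step 1: stack=$ S  input=f f a $  — expand S ::= Q a
step 2: stack=$ a Q  input=f f a $  — expand Q ::= P f Q
step 3: stack=$ a Q f P  input=f f a $  — expand P ::= λ
step 4: stack=$ a Q f  input=f f a $  — match f
step 5: stack=$ a Q  input=f a $  — expand Q ::= P f Q
Stack after step 5: $ a Q f P (top = P).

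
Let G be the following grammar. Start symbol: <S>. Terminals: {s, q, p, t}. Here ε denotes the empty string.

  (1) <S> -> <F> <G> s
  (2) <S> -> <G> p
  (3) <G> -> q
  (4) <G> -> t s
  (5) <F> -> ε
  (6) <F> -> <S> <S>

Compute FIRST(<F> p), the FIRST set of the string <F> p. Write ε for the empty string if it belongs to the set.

{p, q, t}

FIRST(<G>): from <G>->q we get {q}; from <G>->t s we get {t}. So FIRST(<G>) = {q, t}.
FIRST(<S>): from <S>-><F> <G> s we get {q, t}; from <S>-><G> p we get {q, t}. So FIRST(<S>) = {q, t}.
FIRST(<F>): from <F>->ε we get {ε}; from <F>-><S> <S> we get {q, t}. So FIRST(<F>) = {ε, q, t}.
FIRST(<F> p): take FIRST of each symbol in turn, carrying on past any symbol whose FIRST contains ε; result {p, q, t}.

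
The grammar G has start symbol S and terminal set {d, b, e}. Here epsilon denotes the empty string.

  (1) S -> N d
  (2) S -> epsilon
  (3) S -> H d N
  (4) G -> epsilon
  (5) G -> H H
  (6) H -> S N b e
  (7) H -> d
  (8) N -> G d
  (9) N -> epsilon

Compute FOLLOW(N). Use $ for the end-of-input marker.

FIRST(S) = {epsilon, b, d}  (via N d, H d N)
FIRST(G) = {epsilon, b, d}  (via H H)
FIRST(N) = {epsilon, b, d}  (via G d)
FIRST(H) = {b, d}  (via S N b e)
FOLLOW(S) includes $ since S is the start symbol.
FOLLOW(S): in H->S N b e, S is followed by N b e with FIRST {b, d}. Thus FOLLOW(S) = {$, b, d}.
FOLLOW(G): in N->G d, G is followed by d with FIRST {d}. Thus FOLLOW(G) = {d}.
FOLLOW(H): in S->H d N, H is followed by d N with FIRST {d}; in G->H H (occurrence 1), H is followed by H with FIRST {b, d}; in G->H H (occurrence 2), the suffix after H is empty, so FOLLOW(H) ⊇ FOLLOW(G) = {d}. Thus FOLLOW(H) = {b, d}.
FOLLOW(N): in S->N d, N is followed by d with FIRST {d}; in S->H d N, the suffix after N is empty, so FOLLOW(N) ⊇ FOLLOW(S) = {$, b, d}; in H->S N b e, N is followed by b e with FIRST {b}. Thus FOLLOW(N) = {$, b, d}.

{$, b, d}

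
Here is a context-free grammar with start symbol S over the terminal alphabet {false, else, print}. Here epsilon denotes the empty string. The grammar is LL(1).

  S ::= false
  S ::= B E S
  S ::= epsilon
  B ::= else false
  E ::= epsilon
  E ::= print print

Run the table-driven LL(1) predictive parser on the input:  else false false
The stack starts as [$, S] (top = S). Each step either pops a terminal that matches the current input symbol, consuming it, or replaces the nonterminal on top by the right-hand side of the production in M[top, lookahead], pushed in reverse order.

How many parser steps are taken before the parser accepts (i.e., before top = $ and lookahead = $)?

7

step 1: stack=$ S  input=else false false $  — expand S ::= B E S
step 2: stack=$ S E B  input=else false false $  — expand B ::= else false
step 3: stack=$ S E false else  input=else false false $  — match else
step 4: stack=$ S E false  input=false false $  — match false
step 5: stack=$ S E  input=false $  — expand E ::= epsilon
step 6: stack=$ S  input=false $  — expand S ::= false
step 7: stack=$ false  input=false $  — match false
Accept reached after 7 steps.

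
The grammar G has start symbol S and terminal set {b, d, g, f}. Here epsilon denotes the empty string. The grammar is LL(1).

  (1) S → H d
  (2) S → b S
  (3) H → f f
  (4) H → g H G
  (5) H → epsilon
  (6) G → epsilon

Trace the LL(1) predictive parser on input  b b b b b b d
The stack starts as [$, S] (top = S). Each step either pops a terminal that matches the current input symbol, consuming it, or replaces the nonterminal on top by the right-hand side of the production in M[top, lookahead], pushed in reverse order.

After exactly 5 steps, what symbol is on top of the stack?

step 1: stack=$ S  input=b b b b b b d $  — expand S → b S
step 2: stack=$ S b  input=b b b b b b d $  — match b
step 3: stack=$ S  input=b b b b b d $  — expand S → b S
step 4: stack=$ S b  input=b b b b b d $  — match b
step 5: stack=$ S  input=b b b b d $  — expand S → b S
Stack after step 5: $ S b (top = b).

b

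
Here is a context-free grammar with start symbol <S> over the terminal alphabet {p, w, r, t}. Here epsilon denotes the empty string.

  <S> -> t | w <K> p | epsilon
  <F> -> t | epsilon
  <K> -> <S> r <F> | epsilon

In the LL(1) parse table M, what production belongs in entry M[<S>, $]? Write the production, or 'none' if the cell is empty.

<S> -> epsilon

FIRST(<S>): from <S>->t we get {t}; from <S>->w <K> p we get {w}; from <S>->epsilon we get {epsilon}. So FIRST(<S>) = {epsilon, t, w}.
FIRST(<F>): from <F>->t we get {t}; from <F>->epsilon we get {epsilon}. So FIRST(<F>) = {epsilon, t}.
FIRST(<K>): from <K>-><S> r <F> we get {r, t, w}; from <K>->epsilon we get {epsilon}. So FIRST(<K>) = {epsilon, r, t, w}.
FOLLOW(<S>) includes $ since <S> is the start symbol.
FOLLOW(<S>): in <K>-><S> r <F>, <S> is followed by r <F> with FIRST {r}. Thus FOLLOW(<S>) = {$, r}.
For <S> -> t: FIRST(t) = {t}, so it goes in M[<S>, t] for t ∈ {t}.
For <S> -> w <K> p: FIRST(w <K> p) = {w}, so it goes in M[<S>, t] for t ∈ {w}.
For <S> -> epsilon: FIRST(epsilon) = {epsilon}, so it goes in M[<S>, t] for t ∈ {}; since epsilon ∈ FIRST, also for every t ∈ FOLLOW(<S>) = {$, r}.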